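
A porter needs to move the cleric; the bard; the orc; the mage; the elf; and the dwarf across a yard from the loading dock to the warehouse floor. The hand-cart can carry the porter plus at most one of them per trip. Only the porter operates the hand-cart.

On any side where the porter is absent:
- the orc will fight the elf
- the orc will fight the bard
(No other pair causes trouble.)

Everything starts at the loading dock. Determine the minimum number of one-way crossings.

Counting alone: the porter can take at most 1 across per trip to the warehouse floor, so moving all 6 needs at least 6 loaded trips out, with a return between consecutive ones — at least 11 crossings.
The safety rule pushes this higher. Following every safe sequence of crossings, the most of the 6 that can be at the warehouse floor as the hand-cart arrives there on crossing 11 is 5 — never all 6.
So no plan with fewer than 13 crossings exists, and this one achieves 13:
1. Porter goes to the warehouse floor with the orc.  [the loading dock: the bard, the cleric, the dwarf, the elf, the mage | the warehouse floor: the orc]
2. Porter goes back to the loading dock alone.  [the loading dock: the bard, the cleric, the dwarf, the elf, the mage | the warehouse floor: the orc]
3. Porter goes to the warehouse floor with the cleric.  [the loading dock: the bard, the dwarf, the elf, the mage | the warehouse floor: the cleric, the orc]
4. Porter goes back to the loading dock alone.  [the loading dock: the bard, the dwarf, the elf, the mage | the warehouse floor: the cleric, the orc]
5. Porter goes to the warehouse floor with the bard.  [the loading dock: the dwarf, the elf, the mage | the warehouse floor: the bard, the cleric, the orc]
6. Porter goes back to the loading dock with the orc.  [the loading dock: the dwarf, the elf, the mage, the orc | the warehouse floor: the bard, the cleric]
7. Porter goes to the warehouse floor with the elf.  [the loading dock: the dwarf, the mage, the orc | the warehouse floor: the bard, the cleric, the elf]
8. Porter goes back to the loading dock alone.  [the loading dock: the dwarf, the mage, the orc | the warehouse floor: the bard, the cleric, the elf]
9. Porter goes to the warehouse floor with the mage.  [the loading dock: the dwarf, the orc | the warehouse floor: the bard, the cleric, the elf, the mage]
10. Porter goes back to the loading dock alone.  [the loading dock: the dwarf, the orc | the warehouse floor: the bard, the cleric, the elf, the mage]
11. Porter goes to the warehouse floor with the dwarf.  [the loading dock: the orc | the warehouse floor: the bard, the cleric, the dwarf, the elf, the mage]
12. Porter goes back to the loading dock alone.  [the loading dock: the orc | the warehouse floor: the bard, the cleric, the dwarf, the elf, the mage]
13. Porter goes to the warehouse floor with the orc.  [the loading dock: — | the warehouse floor: the bard, the cleric, the dwarf, the elf, the mage, the orc]

13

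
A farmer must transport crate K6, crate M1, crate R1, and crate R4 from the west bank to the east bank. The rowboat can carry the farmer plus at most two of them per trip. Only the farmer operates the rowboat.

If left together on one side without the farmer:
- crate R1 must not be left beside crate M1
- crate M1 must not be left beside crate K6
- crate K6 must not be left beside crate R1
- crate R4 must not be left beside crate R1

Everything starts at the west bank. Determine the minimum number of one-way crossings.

5

Counting alone: the farmer can take at most 2 across per trip to the east bank, so moving all 4 needs at least 2 loaded trips out, with a return between consecutive ones — at least 3 crossings.
The safety rule pushes this higher. Following every safe sequence of crossings, the most of the 4 that can be at the east bank as the rowboat arrives there on crossing 3 is 3 — never all 4.
So no plan with fewer than 5 crossings exists, and this one achieves 5:
1. Farmer goes to the east bank with crate K6 and crate R1.
2. Farmer goes back to the west bank with crate K6.
3. Farmer goes to the east bank with crate K6 and crate R4.
4. Farmer goes back to the west bank with crate R1.
5. Farmer goes to the east bank with crate M1 and crate R1.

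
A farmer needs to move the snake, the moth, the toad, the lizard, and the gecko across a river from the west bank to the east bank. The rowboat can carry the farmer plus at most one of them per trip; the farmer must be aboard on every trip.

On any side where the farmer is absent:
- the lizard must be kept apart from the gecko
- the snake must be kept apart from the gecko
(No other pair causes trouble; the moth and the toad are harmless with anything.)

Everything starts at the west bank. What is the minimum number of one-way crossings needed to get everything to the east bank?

11

Counting alone: the farmer can take at most 1 across per trip to the east bank, so moving all 5 needs at least 5 loaded trips out, with a return between consecutive ones — at least 9 crossings.
The safety rule pushes this higher. Following every safe sequence of crossings, the most of the 5 that can be at the east bank as the rowboat arrives there on crossing 9 is 4 — never all 5.
So no plan with fewer than 11 crossings exists, and this one achieves 11:
1. Farmer goes to the east bank with the gecko.  [the west bank: the lizard, the moth, the snake, the toad | the east bank: the gecko]
2. Farmer goes back to the west bank alone.  [the west bank: the lizard, the moth, the snake, the toad | the east bank: the gecko]
3. Farmer goes to the east bank with the snake.  [the west bank: the lizard, the moth, the toad | the east bank: the gecko, the snake]
4. Farmer goes back to the west bank with the gecko.  [the west bank: the gecko, the lizard, the moth, the toad | the east bank: the snake]
5. Farmer goes to the east bank with the lizard.  [the west bank: the gecko, the moth, the toad | the east bank: the lizard, the snake]
6. Farmer goes back to the west bank alone.  [the west bank: the gecko, the moth, the toad | the east bank: the lizard, the snake]
7. Farmer goes to the east bank with the moth.  [the west bank: the gecko, the toad | the east bank: the lizard, the moth, the snake]
8. Farmer goes back to the west bank alone.  [the west bank: the gecko, the toad | the east bank: the lizard, the moth, the snake]
9. Farmer goes to the east bank with the toad.  [the west bank: the gecko | the east bank: the lizard, the moth, the snake, the toad]
10. Farmer goes back to the west bank alone.  [the west bank: the gecko | the east bank: the lizard, the moth, the snake, the toad]
11. Farmer goes to the east bank with the gecko.  [the west bank: — | the east bank: the gecko, the lizard, the moth, the snake, the toad]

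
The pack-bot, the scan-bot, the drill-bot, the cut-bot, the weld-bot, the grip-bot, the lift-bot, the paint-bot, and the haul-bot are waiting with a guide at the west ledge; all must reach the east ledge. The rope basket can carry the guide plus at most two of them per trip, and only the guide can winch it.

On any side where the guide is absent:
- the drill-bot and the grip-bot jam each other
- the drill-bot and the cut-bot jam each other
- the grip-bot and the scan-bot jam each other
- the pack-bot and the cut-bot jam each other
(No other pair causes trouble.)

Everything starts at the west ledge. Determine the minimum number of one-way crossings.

11

Counting alone: the guide can take at most 2 across per trip to the east ledge, so moving all 9 needs at least 5 loaded trips out, with a return between consecutive ones — at least 9 crossings.
The safety rule pushes this higher. Following every safe sequence of crossings, the most of the 9 that can be at the east ledge as the rope basket arrives there on crossing 9 is 8 — never all 9.
So no plan with fewer than 11 crossings exists, and this one achieves 11:
1. Guide goes to the east ledge with the cut-bot and the grip-bot.  [the west ledge: the drill-bot, the haul-bot, the lift-bot, the pack-bot, the paint-bot, the scan-bot, the weld-bot | the east ledge: the cut-bot, the grip-bot]
2. Guide goes back to the west ledge alone.  [the west ledge: the drill-bot, the haul-bot, the lift-bot, the pack-bot, the paint-bot, the scan-bot, the weld-bot | the east ledge: the cut-bot, the grip-bot]
3. Guide goes to the east ledge with the pack-bot.  [the west ledge: the drill-bot, the haul-bot, the lift-bot, the paint-bot, the scan-bot, the weld-bot | the east ledge: the cut-bot, the grip-bot, the pack-bot]
4. Guide goes back to the west ledge with the cut-bot.  [the west ledge: the cut-bot, the drill-bot, the haul-bot, the lift-bot, the paint-bot, the scan-bot, the weld-bot | the east ledge: the grip-bot, the pack-bot]
5. Guide goes to the east ledge with the drill-bot and the scan-bot.  [the west ledge: the cut-bot, the haul-bot, the lift-bot, the paint-bot, the weld-bot | the east ledge: the drill-bot, the grip-bot, the pack-bot, the scan-bot]
6. Guide goes back to the west ledge with the grip-bot.  [the west ledge: the cut-bot, the grip-bot, the haul-bot, the lift-bot, the paint-bot, the weld-bot | the east ledge: the drill-bot, the pack-bot, the scan-bot]
7. Guide goes to the east ledge with the lift-bot and the weld-bot.  [the west ledge: the cut-bot, the grip-bot, the haul-bot, the paint-bot | the east ledge: the drill-bot, the lift-bot, the pack-bot, the scan-bot, the weld-bot]
8. Guide goes back to the west ledge alone.  [the west ledge: the cut-bot, the grip-bot, the haul-bot, the paint-bot | the east ledge: the drill-bot, the lift-bot, the pack-bot, the scan-bot, the weld-bot]
9. Guide goes to the east ledge with the haul-bot and the paint-bot.  [the west ledge: the cut-bot, the grip-bot | the east ledge: the drill-bot, the haul-bot, the lift-bot, the pack-bot, the paint-bot, the scan-bot, the weld-bot]
10. Guide goes back to the west ledge alone.  [the west ledge: the cut-bot, the grip-bot | the east ledge: the drill-bot, the haul-bot, the lift-bot, the pack-bot, the paint-bot, the scan-bot, the weld-bot]
11. Guide goes to the east ledge with the cut-bot and the grip-bot.  [the west ledge: — | the east ledge: the cut-bot, the drill-bot, the grip-bot, the haul-bot, the lift-bot, the pack-bot, the paint-bot, the scan-bot, the weld-bot]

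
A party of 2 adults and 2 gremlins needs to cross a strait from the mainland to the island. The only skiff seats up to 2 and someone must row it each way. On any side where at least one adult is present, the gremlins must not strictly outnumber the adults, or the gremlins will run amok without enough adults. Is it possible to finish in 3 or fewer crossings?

No

Counting alone: each trip to the island takes at most 2 across and each return brings at least 1 back, so after t trips out (and t−1 returns) at most 2t − (t−1) of the 4 are across; that first reaches 4 at t = 3, so at least 5 crossings are needed.
Since 3 < 5, 3 crossings cannot be enough. (The shortest complete plan in fact takes 5:)
1. 2 gremlins → the island.  (the mainland: 2A 0G; the island: 0A 2G)
2. 1 gremlin ← the mainland.  (the mainland: 2A 1G; the island: 0A 1G)
3. 2 adults → the island.  (the mainland: 0A 1G; the island: 2A 1G)
4. 1 gremlin ← the mainland.  (the mainland: 0A 2G; the island: 2A 0G)
5. 2 gremlins → the island.  (the mainland: 0A 0G; the island: 2A 2G)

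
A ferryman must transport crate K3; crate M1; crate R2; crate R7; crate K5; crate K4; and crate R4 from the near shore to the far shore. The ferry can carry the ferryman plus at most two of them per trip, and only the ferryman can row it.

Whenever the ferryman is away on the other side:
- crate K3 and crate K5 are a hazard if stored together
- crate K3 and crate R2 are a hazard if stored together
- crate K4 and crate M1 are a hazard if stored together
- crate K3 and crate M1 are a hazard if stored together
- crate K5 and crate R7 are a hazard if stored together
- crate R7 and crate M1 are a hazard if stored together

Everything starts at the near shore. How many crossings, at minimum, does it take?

impossible

Whatever the first load, the items left behind include a forbidden pair without the ferryman. No opening move is safe, so no plan exists.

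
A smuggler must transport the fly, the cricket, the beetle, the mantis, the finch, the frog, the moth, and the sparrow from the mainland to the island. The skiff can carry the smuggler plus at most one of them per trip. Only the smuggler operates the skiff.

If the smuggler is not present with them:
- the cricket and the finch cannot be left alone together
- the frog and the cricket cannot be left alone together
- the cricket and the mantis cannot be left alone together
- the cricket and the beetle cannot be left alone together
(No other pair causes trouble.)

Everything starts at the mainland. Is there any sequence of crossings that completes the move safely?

No

Following every safe sequence of crossings from the start, the most of the 8 that can be at the island as the skiff arrives there on crossings 1, 3, 5, 7, 9 is 1, 2, 3, 4, 5 respectively; the best ever achieved is 5 of 8.
From crossing 11 on, no configuration arises that was not already reachable earlier: only 88 distinct safe configurations (who is on which side, and where the skiff is) can ever be reached, none of them has everyone across, and every continuation just revisits them. So no valid plan exists.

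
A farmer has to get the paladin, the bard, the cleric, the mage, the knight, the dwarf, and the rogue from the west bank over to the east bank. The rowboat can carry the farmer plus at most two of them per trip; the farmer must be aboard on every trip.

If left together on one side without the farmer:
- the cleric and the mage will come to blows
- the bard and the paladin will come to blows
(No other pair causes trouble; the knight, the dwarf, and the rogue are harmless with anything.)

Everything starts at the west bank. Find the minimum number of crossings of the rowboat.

7

Counting alone: the farmer can take at most 2 across per trip to the east bank, so moving all 7 needs at least 4 loaded trips out, with a return between consecutive ones — at least 7 crossings.
The plan below uses exactly 7 crossings, so it is optimal:
1. Farmer goes to the east bank with the cleric and the paladin.  [the west bank: the bard, the dwarf, the knight, the mage, the rogue | the east bank: the cleric, the paladin]
2. Farmer goes back to the west bank alone.  [the west bank: the bard, the dwarf, the knight, the mage, the rogue | the east bank: the cleric, the paladin]
3. Farmer goes to the east bank with the knight.  [the west bank: the bard, the dwarf, the mage, the rogue | the east bank: the cleric, the knight, the paladin]
4. Farmer goes back to the west bank alone.  [the west bank: the bard, the dwarf, the mage, the rogue | the east bank: the cleric, the knight, the paladin]
5. Farmer goes to the east bank with the dwarf and the rogue.  [the west bank: the bard, the mage | the east bank: the cleric, the dwarf, the knight, the paladin, the rogue]
6. Farmer goes back to the west bank alone.  [the west bank: the bard, the mage | the east bank: the cleric, the dwarf, the knight, the paladin, the rogue]
7. Farmer goes to the east bank with the bard and the mage.  [the west bank: — | the east bank: the bard, the cleric, the dwarf, the knight, the mage, the paladin, the rogue]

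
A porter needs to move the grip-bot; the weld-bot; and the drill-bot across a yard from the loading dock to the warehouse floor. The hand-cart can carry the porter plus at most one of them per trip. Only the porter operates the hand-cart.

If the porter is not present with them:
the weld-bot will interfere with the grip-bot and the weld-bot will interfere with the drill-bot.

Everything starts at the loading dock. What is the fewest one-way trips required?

Counting alone: the porter can take at most 1 across per trip to the warehouse floor, so moving all 3 needs at least 3 loaded trips out, with a return between consecutive ones — at least 5 crossings.
The safety rule pushes this higher. Following every safe sequence of crossings, the most of the 3 that can be at the warehouse floor as the hand-cart arrives there on crossing 5 is 2 — never all 3.
So no plan with fewer than 7 crossings exists, and this one achieves 7:
1. Porter goes to the warehouse floor with the weld-bot.
2. Porter goes back to the loading dock alone.
3. Porter goes to the warehouse floor with the grip-bot.
4. Porter goes back to the loading dock with the weld-bot.
5. Porter goes to the warehouse floor with the drill-bot.
6. Porter goes back to the loading dock alone.
7. Porter goes to the warehouse floor with the weld-bot.

7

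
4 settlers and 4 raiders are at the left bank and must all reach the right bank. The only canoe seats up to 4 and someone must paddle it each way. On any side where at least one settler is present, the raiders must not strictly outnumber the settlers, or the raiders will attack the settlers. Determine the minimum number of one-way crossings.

5

Counting alone: each trip to the right bank takes at most 4 across and each return brings at least 1 back, so after t trips out (and t−1 returns) at most 4t − (t−1) of the 8 are across; that first reaches 8 at t = 3, so at least 5 crossings are needed.
The plan below uses exactly 5 crossings, so it is optimal:
1. 2 raiders → the right bank.  (the left bank: 4S 2R; the right bank: 0S 2R)
2. 1 raider ← the left bank.  (the left bank: 4S 3R; the right bank: 0S 1R)
3. 4 settlers → the right bank.  (the left bank: 0S 3R; the right bank: 4S 1R)
4. 1 raider ← the left bank.  (the left bank: 0S 4R; the right bank: 4S 0R)
5. 4 raiders → the right bank.  (the left bank: 0S 0R; the right bank: 4S 4R)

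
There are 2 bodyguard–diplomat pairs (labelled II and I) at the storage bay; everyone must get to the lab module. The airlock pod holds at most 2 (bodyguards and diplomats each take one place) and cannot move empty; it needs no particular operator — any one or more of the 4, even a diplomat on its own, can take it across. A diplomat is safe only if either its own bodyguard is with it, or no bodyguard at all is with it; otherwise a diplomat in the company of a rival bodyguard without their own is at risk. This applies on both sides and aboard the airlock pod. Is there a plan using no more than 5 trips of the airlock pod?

Yes — this plan uses 5 crossings (≤ 5):
1. bodyguard II and diplomat II cross → the lab module.
2. bodyguard II crosses ← the storage bay.
3. bodyguard I and bodyguard II cross → the lab module.
4. bodyguard I crosses ← the storage bay.
5. bodyguard I and diplomat I cross → the lab module.

Yes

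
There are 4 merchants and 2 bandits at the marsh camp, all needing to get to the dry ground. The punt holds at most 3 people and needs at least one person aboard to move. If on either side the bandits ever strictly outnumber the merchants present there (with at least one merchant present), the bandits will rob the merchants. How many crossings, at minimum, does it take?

5

Counting alone: each trip to the dry ground takes at most 3 across and each return brings at least 1 back, so after t trips out (and t−1 returns) at most 3t − (t−1) of the 6 are across; that first reaches 6 at t = 3, so at least 5 crossings are needed.
The plan below uses exactly 5 crossings, so it is optimal:
1. 2 bandits → the dry ground.  (the marsh camp: 4M 0B; the dry ground: 0M 2B)
2. 1 bandit ← the marsh camp.  (the marsh camp: 4M 1B; the dry ground: 0M 1B)
3. 2 merchants and 1 bandit → the dry ground.  (the marsh camp: 2M 0B; the dry ground: 2M 2B)
4. 1 bandit ← the marsh camp.  (the marsh camp: 2M 1B; the dry ground: 2M 1B)
5. 2 merchants and 1 bandit → the dry ground.  (the marsh camp: 0M 0B; the dry ground: 4M 2B)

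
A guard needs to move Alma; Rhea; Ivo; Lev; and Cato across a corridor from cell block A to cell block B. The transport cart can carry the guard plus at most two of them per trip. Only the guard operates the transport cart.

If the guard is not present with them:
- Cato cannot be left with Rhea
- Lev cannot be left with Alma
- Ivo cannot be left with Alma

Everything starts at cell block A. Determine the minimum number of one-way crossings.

5

Counting alone: the guard can take at most 2 across per trip to cell block B, so moving all 5 needs at least 3 loaded trips out, with a return between consecutive ones — at least 5 crossings.
The plan below uses exactly 5 crossings, so it is optimal:
1. Guard goes to cell block B with Alma and Rhea.  [cell block A: Cato, Ivo, Lev | cell block B: Alma, Rhea]
2. Guard goes back to cell block A alone.  [cell block A: Cato, Ivo, Lev | cell block B: Alma, Rhea]
3. Guard goes to cell block B with Ivo and Lev.  [cell block A: Cato | cell block B: Alma, Ivo, Lev, Rhea]
4. Guard goes back to cell block A with Alma.  [cell block A: Alma, Cato | cell block B: Ivo, Lev, Rhea]
5. Guard goes to cell block B with Alma and Cato.  [cell block A: — | cell block B: Alma, Cato, Ivo, Lev, Rhea]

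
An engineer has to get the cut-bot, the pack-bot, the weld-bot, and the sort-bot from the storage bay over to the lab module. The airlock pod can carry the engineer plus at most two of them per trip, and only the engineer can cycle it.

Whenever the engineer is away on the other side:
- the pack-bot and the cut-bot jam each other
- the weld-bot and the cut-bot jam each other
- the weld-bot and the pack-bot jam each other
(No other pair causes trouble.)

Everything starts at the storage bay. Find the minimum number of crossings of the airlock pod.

Counting alone: the engineer can take at most 2 across per trip to the lab module, so moving all 4 needs at least 2 loaded trips out, with a return between consecutive ones — at least 3 crossings.
The safety rule pushes this higher. Following every safe sequence of crossings, the most of the 4 that can be at the lab module as the airlock pod arrives there on crossing 3 is 3 — never all 4.
So no plan with fewer than 5 crossings exists, and this one achieves 5:
1. Engineer goes to the lab module with the cut-bot and the pack-bot.
2. Engineer goes back to the storage bay with the cut-bot.
3. Engineer goes to the lab module with the cut-bot and the sort-bot.
4. Engineer goes back to the storage bay with the cut-bot.
5. Engineer goes to the lab module with the cut-bot and the weld-bot.

5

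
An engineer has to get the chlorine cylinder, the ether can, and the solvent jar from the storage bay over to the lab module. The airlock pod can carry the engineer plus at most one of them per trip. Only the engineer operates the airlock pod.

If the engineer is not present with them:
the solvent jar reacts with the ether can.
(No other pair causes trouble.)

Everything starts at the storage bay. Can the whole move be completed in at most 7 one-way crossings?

Yes — this plan uses 5 crossings (≤ 7):
1. Engineer goes to the lab module with the ether can.  [the storage bay: the chlorine cylinder, the solvent jar | the lab module: the ether can]
2. Engineer goes back to the storage bay alone.  [the storage bay: the chlorine cylinder, the solvent jar | the lab module: the ether can]
3. Engineer goes to the lab module with the chlorine cylinder.  [the storage bay: the solvent jar | the lab module: the chlorine cylinder, the ether can]
4. Engineer goes back to the storage bay alone.  [the storage bay: the solvent jar | the lab module: the chlorine cylinder, the ether can]
5. Engineer goes to the lab module with the solvent jar.  [the storage bay: — | the lab module: the chlorine cylinder, the ether can, the solvent jar]

Yes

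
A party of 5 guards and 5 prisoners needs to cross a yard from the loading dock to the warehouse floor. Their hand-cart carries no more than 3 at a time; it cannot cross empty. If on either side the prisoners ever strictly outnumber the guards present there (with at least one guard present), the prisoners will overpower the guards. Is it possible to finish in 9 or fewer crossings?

No

Counting alone: each trip to the warehouse floor takes at most 3 across and each return brings at least 1 back, so after t trips out (and t−1 returns) at most 3t − (t−1) of the 10 are across; that first reaches 10 at t = 5, so at least 9 crossings are needed.
The safety rule pushes this higher. Following every safe sequence of crossings, the most of the 10 that can be at the warehouse floor as the hand-cart arrives there on crossing 9 is 9 — never all 10.
So the move cannot be finished within 9 crossings. (The shortest complete plan takes 11:)
1. 2 prisoners → the warehouse floor.  (the loading dock: 5G 3P; the warehouse floor: 0G 2P)
2. 1 prisoner ← the loading dock.  (the loading dock: 5G 4P; the warehouse floor: 0G 1P)
3. 3 prisoners → the warehouse floor.  (the loading dock: 5G 1P; the warehouse floor: 0G 4P)
4. 1 prisoner ← the loading dock.  (the loading dock: 5G 2P; the warehouse floor: 0G 3P)
5. 3 guards → the warehouse floor.  (the loading dock: 2G 2P; the warehouse floor: 3G 3P)
6. 1 guard and 1 prisoner ← the loading dock.  (the loading dock: 3G 3P; the warehouse floor: 2G 2P)
7. 3 guards → the warehouse floor.  (the loading dock: 0G 3P; the warehouse floor: 5G 2P)
8. 1 prisoner ← the loading dock.  (the loading dock: 0G 4P; the warehouse floor: 5G 1P)
9. 2 prisoners → the warehouse floor.  (the loading dock: 0G 2P; the warehouse floor: 5G 3P)
10. 1 prisoner ← the loading dock.  (the loading dock: 0G 3P; the warehouse floor: 5G 2P)
11. 3 prisoners → the warehouse floor.  (the loading dock: 0G 0P; the warehouse floor: 5G 5P)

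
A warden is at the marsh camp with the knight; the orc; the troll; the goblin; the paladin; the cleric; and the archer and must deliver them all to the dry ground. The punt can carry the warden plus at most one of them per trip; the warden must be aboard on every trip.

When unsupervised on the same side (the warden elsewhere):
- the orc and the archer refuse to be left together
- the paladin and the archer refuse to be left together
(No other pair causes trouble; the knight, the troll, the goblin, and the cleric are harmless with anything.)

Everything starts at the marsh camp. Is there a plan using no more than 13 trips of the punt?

Counting alone: the warden can take at most 1 across per trip to the dry ground, so moving all 7 needs at least 7 loaded trips out, with a return between consecutive ones — at least 13 crossings.
The safety rule pushes this higher. Following every safe sequence of crossings, the most of the 7 that can be at the dry ground as the punt arrives there on crossing 13 is 6 — never all 7.
So the move cannot be finished within 13 crossings. (The shortest complete plan takes 15:)
1. Warden goes to the dry ground with the archer.
2. Warden goes back to the marsh camp alone.
3. Warden goes to the dry ground with the knight.
4. Warden goes back to the marsh camp alone.
5. Warden goes to the dry ground with the orc.
6. Warden goes back to the marsh camp with the archer.
7. Warden goes to the dry ground with the paladin.
8. Warden goes back to the marsh camp alone.
9. Warden goes to the dry ground with the troll.
10. Warden goes back to the marsh camp alone.
11. Warden goes to the dry ground with the goblin.
12. Warden goes back to the marsh camp alone.
13. Warden goes to the dry ground with the cleric.
14. Warden goes back to the marsh camp alone.
15. Warden goes to the dry ground with the archer.

No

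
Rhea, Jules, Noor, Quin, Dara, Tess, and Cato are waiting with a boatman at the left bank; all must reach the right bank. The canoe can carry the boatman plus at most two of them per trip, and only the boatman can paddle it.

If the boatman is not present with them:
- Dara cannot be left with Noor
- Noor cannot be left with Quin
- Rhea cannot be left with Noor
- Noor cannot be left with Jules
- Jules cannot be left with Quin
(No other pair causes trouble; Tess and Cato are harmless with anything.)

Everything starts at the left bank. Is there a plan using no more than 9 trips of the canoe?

No

Counting alone: the boatman can take at most 2 across per trip to the right bank, so moving all 7 needs at least 4 loaded trips out, with a return between consecutive ones — at least 7 crossings.
The safety rule pushes this higher. Following every safe sequence of crossings, the most of the 7 that can be at the right bank as the canoe arrives there on crossings 7, 9 is 5, 6 respectively — never all 7.
So the move cannot be finished within 9 crossings. (The shortest complete plan takes 11:)
1. Boatman goes to the right bank with Jules and Noor.  [the left bank: Cato, Dara, Quin, Rhea, Tess | the right bank: Jules, Noor]
2. Boatman goes back to the left bank with Jules.  [the left bank: Cato, Dara, Jules, Quin, Rhea, Tess | the right bank: Noor]
3. Boatman goes to the right bank with Jules and Rhea.  [the left bank: Cato, Dara, Quin, Tess | the right bank: Jules, Noor, Rhea]
4. Boatman goes back to the left bank with Noor.  [the left bank: Cato, Dara, Noor, Quin, Tess | the right bank: Jules, Rhea]
5. Boatman goes to the right bank with Dara and Noor.  [the left bank: Cato, Quin, Tess | the right bank: Dara, Jules, Noor, Rhea]
6. Boatman goes back to the left bank with Noor.  [the left bank: Cato, Noor, Quin, Tess | the right bank: Dara, Jules, Rhea]
7. Boatman goes to the right bank with Noor and Tess.  [the left bank: Cato, Quin | the right bank: Dara, Jules, Noor, Rhea, Tess]
8. Boatman goes back to the left bank with Noor.  [the left bank: Cato, Noor, Quin | the right bank: Dara, Jules, Rhea, Tess]
9. Boatman goes to the right bank with Cato and Noor.  [the left bank: Quin | the right bank: Cato, Dara, Jules, Noor, Rhea, Tess]
10. Boatman goes back to the left bank with Noor.  [the left bank: Noor, Quin | the right bank: Cato, Dara, Jules, Rhea, Tess]
11. Boatman goes to the right bank with Noor and Quin.  [the left bank: — | the right bank: Cato, Dara, Jules, Noor, Quin, Rhea, Tess]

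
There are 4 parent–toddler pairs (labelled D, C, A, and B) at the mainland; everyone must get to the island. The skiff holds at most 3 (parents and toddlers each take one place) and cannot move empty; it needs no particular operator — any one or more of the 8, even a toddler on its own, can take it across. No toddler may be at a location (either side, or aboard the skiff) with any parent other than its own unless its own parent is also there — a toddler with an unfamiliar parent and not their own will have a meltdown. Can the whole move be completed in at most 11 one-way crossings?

Yes — this plan uses 9 crossings (≤ 11):
1. parent D and toddler D cross → the island.
2. parent D crosses ← the mainland.
3. parent C, parent D, and toddler C cross → the island.
4. parent D and toddler D cross ← the mainland.
5. parent A, parent B, and parent D cross → the island.
6. toddler C crosses ← the mainland.
7. toddler C and toddler D cross → the island.
8. toddler D crosses ← the mainland.
9. toddler A, toddler B, and toddler D cross → the island.

Yes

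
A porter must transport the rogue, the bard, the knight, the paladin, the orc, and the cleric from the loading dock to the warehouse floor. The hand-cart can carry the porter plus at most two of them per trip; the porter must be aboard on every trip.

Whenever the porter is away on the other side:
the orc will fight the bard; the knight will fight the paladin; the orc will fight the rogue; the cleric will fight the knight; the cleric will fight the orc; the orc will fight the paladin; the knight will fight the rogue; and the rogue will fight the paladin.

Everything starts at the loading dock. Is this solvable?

Whatever the first load, the items left behind include a forbidden pair without the porter. No opening move is safe, so no plan exists.

No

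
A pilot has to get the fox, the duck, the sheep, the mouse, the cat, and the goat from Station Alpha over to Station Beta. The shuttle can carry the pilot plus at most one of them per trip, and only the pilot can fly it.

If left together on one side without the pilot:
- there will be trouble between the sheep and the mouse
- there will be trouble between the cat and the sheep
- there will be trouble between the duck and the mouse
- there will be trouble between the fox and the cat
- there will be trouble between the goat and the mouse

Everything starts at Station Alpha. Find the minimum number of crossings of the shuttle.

Whatever the first load, the items left behind include a forbidden pair without the pilot. No opening move is safe, so no plan exists.

impossible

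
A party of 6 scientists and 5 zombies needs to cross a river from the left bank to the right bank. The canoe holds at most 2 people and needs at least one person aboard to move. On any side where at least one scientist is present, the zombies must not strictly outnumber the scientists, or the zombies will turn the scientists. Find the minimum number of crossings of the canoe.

Counting alone: each trip to the right bank takes at most 2 across and each return brings at least 1 back, so after t trips out (and t−1 returns) at most 2t − (t−1) of the 11 are across; that first reaches 11 at t = 10, so at least 19 crossings are needed.
The plan below uses exactly 19 crossings, so it is optimal:
1. 2 zombies → the right bank.  (the left bank: 6S 3Z; the right bank: 0S 2Z)
2. 1 zombie ← the left bank.  (the left bank: 6S 4Z; the right bank: 0S 1Z)
3. 2 zombies → the right bank.  (the left bank: 6S 2Z; the right bank: 0S 3Z)
4. 1 zombie ← the left bank.  (the left bank: 6S 3Z; the right bank: 0S 2Z)
5. 2 scientists → the right bank.  (the left bank: 4S 3Z; the right bank: 2S 2Z)
6. 1 zombie ← the left bank.  (the left bank: 4S 4Z; the right bank: 2S 1Z)
7. 1 scientist and 1 zombie → the right bank.  (the left bank: 3S 3Z; the right bank: 3S 2Z)
8. 1 scientist ← the left bank.  (the left bank: 4S 3Z; the right bank: 2S 2Z)
9. 1 scientist and 1 zombie → the right bank.  (the left bank: 3S 2Z; the right bank: 3S 3Z)
10. 1 zombie ← the left bank.  (the left bank: 3S 3Z; the right bank: 3S 2Z)
11. 1 scientist and 1 zombie → the right bank.  (the left bank: 2S 2Z; the right bank: 4S 3Z)
12. 1 scientist ← the left bank.  (the left bank: 3S 2Z; the right bank: 3S 3Z)
13. 1 scientist and 1 zombie → the right bank.  (the left bank: 2S 1Z; the right bank: 4S 4Z)
14. 1 zombie ← the left bank.  (the left bank: 2S 2Z; the right bank: 4S 3Z)
15. 1 scientist and 1 zombie → the right bank.  (the left bank: 1S 1Z; the right bank: 5S 4Z)
16. 1 scientist ← the left bank.  (the left bank: 2S 1Z; the right bank: 4S 4Z)
17. 1 scientist and 1 zombie → the right bank.  (the left bank: 1S 0Z; the right bank: 5S 5Z)
18. 1 zombie ← the left bank.  (the left bank: 1S 1Z; the right bank: 5S 4Z)
19. 1 scientist and 1 zombie → the right bank.  (the left bank: 0S 0Z; the right bank: 6S 5Z)

19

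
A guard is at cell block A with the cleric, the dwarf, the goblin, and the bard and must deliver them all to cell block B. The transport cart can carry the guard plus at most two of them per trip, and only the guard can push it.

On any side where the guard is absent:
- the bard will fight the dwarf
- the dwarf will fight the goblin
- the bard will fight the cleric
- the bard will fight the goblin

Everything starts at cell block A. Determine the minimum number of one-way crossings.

5

Counting alone: the guard can take at most 2 across per trip to cell block B, so moving all 4 needs at least 2 loaded trips out, with a return between consecutive ones — at least 3 crossings.
The safety rule pushes this higher. Following every safe sequence of crossings, the most of the 4 that can be at cell block B as the transport cart arrives there on crossing 3 is 3 — never all 4.
So no plan with fewer than 5 crossings exists, and this one achieves 5:
1. Guard goes to cell block B with the bard and the dwarf.  [cell block A: the cleric, the goblin | cell block B: the bard, the dwarf]
2. Guard goes back to cell block A with the dwarf.  [cell block A: the cleric, the dwarf, the goblin | cell block B: the bard]
3. Guard goes to cell block B with the cleric and the dwarf.  [cell block A: the goblin | cell block B: the bard, the cleric, the dwarf]
4. Guard goes back to cell block A with the bard.  [cell block A: the bard, the goblin | cell block B: the cleric, the dwarf]
5. Guard goes to cell block B with the bard and the goblin.  [cell block A: — | cell block B: the bard, the cleric, the dwarf, the goblin]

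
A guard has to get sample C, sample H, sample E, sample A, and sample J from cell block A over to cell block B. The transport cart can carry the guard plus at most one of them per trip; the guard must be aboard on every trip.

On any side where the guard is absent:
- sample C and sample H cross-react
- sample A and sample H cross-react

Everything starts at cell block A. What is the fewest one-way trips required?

11

Counting alone: the guard can take at most 1 across per trip to cell block B, so moving all 5 needs at least 5 loaded trips out, with a return between consecutive ones — at least 9 crossings.
The safety rule pushes this higher. Following every safe sequence of crossings, the most of the 5 that can be at cell block B as the transport cart arrives there on crossing 9 is 4 — never all 5.
So no plan with fewer than 11 crossings exists, and this one achieves 11:
1. Guard goes to cell block B with sample H.  [cell block A: sample A, sample C, sample E, sample J | cell block B: sample H]
2. Guard goes back to cell block A alone.  [cell block A: sample A, sample C, sample E, sample J | cell block B: sample H]
3. Guard goes to cell block B with sample C.  [cell block A: sample A, sample E, sample J | cell block B: sample C, sample H]
4. Guard goes back to cell block A with sample H.  [cell block A: sample A, sample E, sample H, sample J | cell block B: sample C]
5. Guard goes to cell block B with sample A.  [cell block A: sample E, sample H, sample J | cell block B: sample A, sample C]
6. Guard goes back to cell block A alone.  [cell block A: sample E, sample H, sample J | cell block B: sample A, sample C]
7. Guard goes to cell block B with sample E.  [cell block A: sample H, sample J | cell block B: sample A, sample C, sample E]
8. Guard goes back to cell block A alone.  [cell block A: sample H, sample J | cell block B: sample A, sample C, sample E]
9. Guard goes to cell block B with sample J.  [cell block A: sample H | cell block B: sample A, sample C, sample E, sample J]
10. Guard goes back to cell block A alone.  [cell block A: sample H | cell block B: sample A, sample C, sample E, sample J]
11. Guard goes to cell block B with sample H.  [cell block A: — | cell block B: sample A, sample C, sample E, sample H, sample J]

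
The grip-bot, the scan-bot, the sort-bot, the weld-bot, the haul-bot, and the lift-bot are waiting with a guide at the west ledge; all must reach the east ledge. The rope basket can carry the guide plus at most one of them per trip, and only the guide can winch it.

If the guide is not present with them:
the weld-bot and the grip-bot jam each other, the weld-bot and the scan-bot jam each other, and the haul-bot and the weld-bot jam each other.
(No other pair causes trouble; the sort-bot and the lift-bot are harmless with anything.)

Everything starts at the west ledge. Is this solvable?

No

Following every safe sequence of crossings from the start, the most of the 6 that can be at the east ledge as the rope basket arrives there on crossings 1, 3, 5, 7 is 1, 2, 3, 4 respectively; the best ever achieved is 4 of 6.
From crossing 9 on, no configuration arises that was not already reachable earlier: only 36 distinct safe configurations (who is on which side, and where the rope basket is) can ever be reached, none of them has everyone across, and every continuation just revisits them. So no valid plan exists.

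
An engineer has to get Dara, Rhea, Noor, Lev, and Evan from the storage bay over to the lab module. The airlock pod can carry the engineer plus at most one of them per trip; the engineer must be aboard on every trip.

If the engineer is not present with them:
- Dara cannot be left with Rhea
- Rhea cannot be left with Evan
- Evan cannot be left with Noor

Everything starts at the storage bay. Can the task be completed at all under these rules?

No

Whatever the first load, the items left behind include a forbidden pair without the engineer. No opening move is safe, so no plan exists.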